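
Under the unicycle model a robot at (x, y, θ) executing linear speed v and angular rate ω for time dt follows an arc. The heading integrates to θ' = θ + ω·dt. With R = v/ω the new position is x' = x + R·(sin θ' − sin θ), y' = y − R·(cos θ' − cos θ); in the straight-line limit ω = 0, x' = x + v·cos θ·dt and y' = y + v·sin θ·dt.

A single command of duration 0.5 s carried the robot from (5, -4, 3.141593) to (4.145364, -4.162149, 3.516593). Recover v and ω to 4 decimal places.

Δθ = 3.516593 − 3.141593 = 0.375000
ω = Δθ/dt = 0.375000/0.5 = 0.7500
R = Δx/(sin θ' − sin θ) = 2.3333
v = R·ω = 2.3333·0.7500 = 1.7500

v = 1.7500, ω = 0.7500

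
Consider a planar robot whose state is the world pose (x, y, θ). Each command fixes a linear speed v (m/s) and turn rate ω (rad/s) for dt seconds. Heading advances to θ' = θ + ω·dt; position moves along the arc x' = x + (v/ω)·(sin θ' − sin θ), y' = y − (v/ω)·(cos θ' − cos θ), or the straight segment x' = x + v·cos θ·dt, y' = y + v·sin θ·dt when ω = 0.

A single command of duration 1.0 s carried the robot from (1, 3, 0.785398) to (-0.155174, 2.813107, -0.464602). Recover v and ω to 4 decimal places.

Δθ = -0.464602 − 0.785398 = -1.250000
ω = Δθ/dt = -1.250000/1.0 = -1.2500
R = Δx/(sin θ' − sin θ) = 1.0000
v = R·ω = 1.0000·-1.2500 = -1.2500

v = -1.2500, ω = -1.2500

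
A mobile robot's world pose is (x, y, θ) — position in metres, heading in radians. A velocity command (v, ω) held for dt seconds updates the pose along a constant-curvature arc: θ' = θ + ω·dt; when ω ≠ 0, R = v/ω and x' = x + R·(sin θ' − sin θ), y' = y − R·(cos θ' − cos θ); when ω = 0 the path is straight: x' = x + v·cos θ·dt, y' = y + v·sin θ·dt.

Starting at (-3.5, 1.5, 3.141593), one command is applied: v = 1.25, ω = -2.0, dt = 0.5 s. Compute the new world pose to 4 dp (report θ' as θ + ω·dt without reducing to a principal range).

(-4.0259, 1.7873, 2.1416)

θ' = 3.1416 + -2.0·0.5 = 2.1416
R = v/ω = 1.25/-2.0 = -0.6250
x' = -3.5 + -0.6250·(sin 2.1416 − sin 3.1416) = -4.0259
y' = 1.5 − -0.6250·(cos 2.1416 − cos 3.1416) = 1.7873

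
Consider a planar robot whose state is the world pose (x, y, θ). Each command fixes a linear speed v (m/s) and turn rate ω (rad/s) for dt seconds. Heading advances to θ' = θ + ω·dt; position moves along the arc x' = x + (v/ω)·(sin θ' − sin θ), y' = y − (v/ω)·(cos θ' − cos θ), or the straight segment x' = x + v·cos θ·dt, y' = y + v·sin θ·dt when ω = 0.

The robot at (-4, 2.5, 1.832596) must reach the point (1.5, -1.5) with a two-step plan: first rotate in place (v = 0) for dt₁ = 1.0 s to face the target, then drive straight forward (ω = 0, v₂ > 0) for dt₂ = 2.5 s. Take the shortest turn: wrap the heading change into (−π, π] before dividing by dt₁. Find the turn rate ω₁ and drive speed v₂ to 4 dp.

heading to target = atan2(-1.5−2.5, 1.5−-4) = -0.6288
Δθ = wrap(-0.6288 − 1.8326) = -2.4614; ω₁ = Δθ/dt₁ = -2.4614
distance = √((1.5−-4)² + (-1.5−2.5)²) = 6.8007; v₂ = distance/dt₂ = 2.7203

ω₁ = -2.4614, v₂ = 2.7203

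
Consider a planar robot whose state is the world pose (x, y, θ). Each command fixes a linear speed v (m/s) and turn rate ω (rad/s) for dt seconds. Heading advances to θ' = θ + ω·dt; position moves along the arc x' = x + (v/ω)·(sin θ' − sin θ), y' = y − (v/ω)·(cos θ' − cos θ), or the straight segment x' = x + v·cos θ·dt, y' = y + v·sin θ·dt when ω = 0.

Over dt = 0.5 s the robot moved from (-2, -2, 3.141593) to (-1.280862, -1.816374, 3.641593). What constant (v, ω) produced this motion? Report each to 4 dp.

Δθ = 3.641593 − 3.141593 = 0.500000
ω = Δθ/dt = 0.500000/0.5 = 1.0000
R = Δx/(sin θ' − sin θ) = -1.5000
v = R·ω = -1.5000·1.0000 = -1.5000

v = -1.5000, ω = 1.0000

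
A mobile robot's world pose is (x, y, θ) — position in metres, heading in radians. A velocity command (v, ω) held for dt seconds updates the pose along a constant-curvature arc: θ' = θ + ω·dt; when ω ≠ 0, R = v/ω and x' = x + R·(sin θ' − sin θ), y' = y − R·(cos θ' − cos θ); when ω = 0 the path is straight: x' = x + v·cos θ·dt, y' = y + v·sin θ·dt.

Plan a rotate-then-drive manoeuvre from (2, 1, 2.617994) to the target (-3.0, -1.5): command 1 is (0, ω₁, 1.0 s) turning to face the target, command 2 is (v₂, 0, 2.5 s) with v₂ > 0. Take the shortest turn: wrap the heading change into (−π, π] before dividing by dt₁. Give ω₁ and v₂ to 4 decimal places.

heading to target = atan2(-1.5−1, -3−2) = -2.6779
Δθ = wrap(-2.6779 − 2.6180) = 0.9872; ω₁ = Δθ/dt₁ = 0.9872
distance = √((-3−2)² + (-1.5−1)²) = 5.5902; v₂ = distance/dt₂ = 2.2361

ω₁ = 0.9872, v₂ = 2.2361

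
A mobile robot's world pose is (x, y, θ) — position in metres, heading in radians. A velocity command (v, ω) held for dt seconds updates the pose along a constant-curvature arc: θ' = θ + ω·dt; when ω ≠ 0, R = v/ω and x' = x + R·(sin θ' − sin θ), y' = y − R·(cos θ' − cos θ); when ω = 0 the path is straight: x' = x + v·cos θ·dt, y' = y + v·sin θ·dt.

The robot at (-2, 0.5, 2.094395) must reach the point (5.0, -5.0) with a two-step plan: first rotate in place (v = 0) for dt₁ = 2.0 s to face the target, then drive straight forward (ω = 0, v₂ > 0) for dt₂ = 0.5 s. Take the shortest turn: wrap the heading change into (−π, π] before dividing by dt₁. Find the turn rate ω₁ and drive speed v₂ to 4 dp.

heading to target = atan2(-5−0.5, 5−-2) = -0.6660
Δθ = wrap(-0.6660 − 2.0944) = -2.7604; ω₁ = Δθ/dt₁ = -1.3802
distance = √((5−-2)² + (-5−0.5)²) = 8.9022; v₂ = distance/dt₂ = 17.8045

ω₁ = -1.3802, v₂ = 17.8045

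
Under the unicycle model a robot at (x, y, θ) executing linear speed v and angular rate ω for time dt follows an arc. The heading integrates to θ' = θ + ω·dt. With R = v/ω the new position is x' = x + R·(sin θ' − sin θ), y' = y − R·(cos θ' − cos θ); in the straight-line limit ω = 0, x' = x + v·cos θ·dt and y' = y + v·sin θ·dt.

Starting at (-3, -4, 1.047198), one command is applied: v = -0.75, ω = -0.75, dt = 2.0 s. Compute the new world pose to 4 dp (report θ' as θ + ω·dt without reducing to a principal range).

(-4.3035, -4.3992, -0.4528)

θ' = 1.0472 + -0.75·2.0 = -0.4528
R = v/ω = -0.75/-0.75 = 1.0000
x' = -3 + 1.0000·(sin -0.4528 − sin 1.0472) = -4.3035
y' = -4 − 1.0000·(cos -0.4528 − cos 1.0472) = -4.3992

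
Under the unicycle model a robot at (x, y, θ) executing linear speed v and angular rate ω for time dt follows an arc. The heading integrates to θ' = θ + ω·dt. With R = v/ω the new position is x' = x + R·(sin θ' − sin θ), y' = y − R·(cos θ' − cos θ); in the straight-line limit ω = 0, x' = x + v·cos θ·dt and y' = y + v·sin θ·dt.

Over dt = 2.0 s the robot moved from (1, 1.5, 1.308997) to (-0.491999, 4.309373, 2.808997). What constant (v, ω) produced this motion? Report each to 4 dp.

v = 1.7500, ω = 0.7500

Δθ = 2.808997 − 1.308997 = 1.500000
ω = Δθ/dt = 1.500000/2.0 = 0.7500
R = −Δy/(cos θ' − cos θ) = 2.3333
v = R·ω = 2.3333·0.7500 = 1.7500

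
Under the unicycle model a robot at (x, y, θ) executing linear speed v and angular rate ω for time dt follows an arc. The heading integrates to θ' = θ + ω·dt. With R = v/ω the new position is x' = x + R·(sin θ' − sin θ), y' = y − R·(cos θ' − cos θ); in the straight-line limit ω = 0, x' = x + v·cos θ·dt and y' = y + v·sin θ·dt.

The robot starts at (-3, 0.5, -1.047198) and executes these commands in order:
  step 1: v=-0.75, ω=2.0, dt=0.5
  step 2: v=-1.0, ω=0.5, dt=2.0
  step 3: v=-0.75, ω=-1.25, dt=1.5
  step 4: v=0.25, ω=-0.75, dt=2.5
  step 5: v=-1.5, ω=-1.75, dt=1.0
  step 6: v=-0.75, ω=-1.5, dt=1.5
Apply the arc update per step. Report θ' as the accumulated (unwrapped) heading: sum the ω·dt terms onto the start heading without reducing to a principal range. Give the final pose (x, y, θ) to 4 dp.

(-5.7560, -1.8653, -6.7972)

step 1: θ'=-0.0472 (R=-0.3750) → pose (-3.3071, 0.6871, -0.0472)
step 2: θ'=0.9528 (R=-2.0000) → pose (-5.0315, -0.1519, 0.9528)
step 3: θ'=-0.9222 (R=0.6000) → pose (-5.9987, -0.1667, -0.9222)
step 4: θ'=-2.7972 (R=-0.3333) → pose (-6.1518, -0.6818, -2.7972)
step 5: θ'=-4.5472 (R=0.8571) → pose (-5.0169, -1.3477, -4.5472)
step 6: θ'=-6.7972 (R=0.5000) → pose (-5.7560, -1.8653, -6.7972)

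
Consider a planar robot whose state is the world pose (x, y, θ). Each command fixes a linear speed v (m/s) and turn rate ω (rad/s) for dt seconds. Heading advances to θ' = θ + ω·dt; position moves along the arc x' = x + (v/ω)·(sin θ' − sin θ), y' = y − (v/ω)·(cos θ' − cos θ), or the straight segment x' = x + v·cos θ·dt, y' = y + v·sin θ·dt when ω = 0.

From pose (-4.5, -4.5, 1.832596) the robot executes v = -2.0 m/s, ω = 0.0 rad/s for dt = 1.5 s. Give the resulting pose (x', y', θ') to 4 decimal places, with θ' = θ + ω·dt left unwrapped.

(-3.7235, -7.3978, 1.8326)

θ' = 1.8326 + 0.0·1.5 = 1.8326
ω = 0 → straight: x' = -4.5 + -2.0·cos(1.8326)·1.5 = -3.7235
y' = -4.5 + -2.0·sin(1.8326)·1.5 = -7.3978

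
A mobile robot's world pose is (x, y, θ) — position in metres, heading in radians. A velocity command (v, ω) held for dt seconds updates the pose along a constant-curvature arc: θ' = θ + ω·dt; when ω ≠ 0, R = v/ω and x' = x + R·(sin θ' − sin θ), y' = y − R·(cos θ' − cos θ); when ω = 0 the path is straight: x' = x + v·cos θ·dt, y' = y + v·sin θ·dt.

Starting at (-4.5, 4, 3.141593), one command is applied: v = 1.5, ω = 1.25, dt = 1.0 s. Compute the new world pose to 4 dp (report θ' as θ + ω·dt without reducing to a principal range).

(-5.6388, 3.1784, 4.3916)

θ' = 3.1416 + 1.25·1.0 = 4.3916
R = v/ω = 1.5/1.25 = 1.2000
x' = -4.5 + 1.2000·(sin 4.3916 − sin 3.1416) = -5.6388
y' = 4 − 1.2000·(cos 4.3916 − cos 3.1416) = 3.1784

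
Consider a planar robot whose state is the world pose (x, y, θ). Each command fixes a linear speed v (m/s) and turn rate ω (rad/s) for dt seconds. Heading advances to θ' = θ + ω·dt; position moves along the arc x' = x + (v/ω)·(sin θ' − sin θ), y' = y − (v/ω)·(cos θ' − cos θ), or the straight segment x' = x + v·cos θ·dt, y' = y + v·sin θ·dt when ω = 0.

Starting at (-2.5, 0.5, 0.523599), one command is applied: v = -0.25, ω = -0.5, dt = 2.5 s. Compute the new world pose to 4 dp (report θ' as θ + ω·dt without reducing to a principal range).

(-3.0821, 0.5592, -0.7264)

θ' = 0.5236 + -0.5·2.5 = -0.7264
R = v/ω = -0.25/-0.5 = 0.5000
x' = -2.5 + 0.5000·(sin -0.7264 − sin 0.5236) = -3.0821
y' = 0.5 − 0.5000·(cos -0.7264 − cos 0.5236) = 0.5592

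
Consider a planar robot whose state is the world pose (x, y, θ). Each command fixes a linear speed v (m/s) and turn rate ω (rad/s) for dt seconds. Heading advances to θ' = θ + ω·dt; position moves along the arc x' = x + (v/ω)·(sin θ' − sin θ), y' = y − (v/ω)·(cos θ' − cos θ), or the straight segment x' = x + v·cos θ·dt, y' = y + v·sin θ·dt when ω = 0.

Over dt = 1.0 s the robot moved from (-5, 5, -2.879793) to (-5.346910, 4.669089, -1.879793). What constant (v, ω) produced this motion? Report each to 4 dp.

v = 0.5000, ω = 1.0000

Δθ = -1.879793 − -2.879793 = 1.000000
ω = Δθ/dt = 1.000000/1.0 = 1.0000
R = Δx/(sin θ' − sin θ) = 0.5000
v = R·ω = 0.5000·1.0000 = 0.5000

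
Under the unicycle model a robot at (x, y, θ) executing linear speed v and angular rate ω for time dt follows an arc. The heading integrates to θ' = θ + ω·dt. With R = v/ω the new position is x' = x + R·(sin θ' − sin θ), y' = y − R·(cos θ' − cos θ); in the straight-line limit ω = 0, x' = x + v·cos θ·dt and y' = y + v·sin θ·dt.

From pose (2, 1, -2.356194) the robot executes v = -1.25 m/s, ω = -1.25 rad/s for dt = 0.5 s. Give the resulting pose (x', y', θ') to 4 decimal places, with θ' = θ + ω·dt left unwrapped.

θ' = -2.3562 + -1.25·0.5 = -2.9812
R = v/ω = -1.25/-1.25 = 1.0000
x' = 2 + 1.0000·(sin -2.9812 − sin -2.3562) = 2.5474
y' = 1 − 1.0000·(cos -2.9812 − cos -2.3562) = 1.2801

(2.5474, 1.2801, -2.9812)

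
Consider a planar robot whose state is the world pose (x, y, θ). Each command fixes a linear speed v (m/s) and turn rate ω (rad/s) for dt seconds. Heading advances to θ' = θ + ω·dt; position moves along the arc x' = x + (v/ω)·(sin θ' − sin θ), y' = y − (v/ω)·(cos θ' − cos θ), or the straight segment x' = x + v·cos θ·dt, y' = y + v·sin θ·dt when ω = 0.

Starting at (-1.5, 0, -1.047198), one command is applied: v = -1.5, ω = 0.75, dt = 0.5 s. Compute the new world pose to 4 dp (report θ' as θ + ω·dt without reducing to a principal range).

(-1.9866, 0.5649, -0.6722)

θ' = -1.0472 + 0.75·0.5 = -0.6722
R = v/ω = -1.5/0.75 = -2.0000
x' = -1.5 + -2.0000·(sin -0.6722 − sin -1.0472) = -1.9866
y' = 0 − -2.0000·(cos -0.6722 − cos -1.0472) = 0.5649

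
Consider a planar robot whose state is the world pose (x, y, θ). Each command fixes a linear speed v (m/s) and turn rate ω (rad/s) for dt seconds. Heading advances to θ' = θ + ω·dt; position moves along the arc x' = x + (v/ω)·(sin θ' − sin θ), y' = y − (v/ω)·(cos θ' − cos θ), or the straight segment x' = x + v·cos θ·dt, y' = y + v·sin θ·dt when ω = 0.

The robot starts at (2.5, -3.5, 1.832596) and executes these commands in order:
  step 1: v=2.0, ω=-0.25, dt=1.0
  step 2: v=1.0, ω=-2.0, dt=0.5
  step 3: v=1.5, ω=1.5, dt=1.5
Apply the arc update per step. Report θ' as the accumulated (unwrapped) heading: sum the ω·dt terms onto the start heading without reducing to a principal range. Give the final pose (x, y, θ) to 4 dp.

step 1: θ'=1.5826 (R=-8.0000) → pose (2.2280, -1.5238, 1.5826)
step 2: θ'=0.5826 (R=-0.5000) → pose (2.4528, -1.1004, 0.5826)
step 3: θ'=2.8326 (R=1.0000) → pose (2.2067, 0.6873, 2.8326)

(2.2067, 0.6873, 2.8326)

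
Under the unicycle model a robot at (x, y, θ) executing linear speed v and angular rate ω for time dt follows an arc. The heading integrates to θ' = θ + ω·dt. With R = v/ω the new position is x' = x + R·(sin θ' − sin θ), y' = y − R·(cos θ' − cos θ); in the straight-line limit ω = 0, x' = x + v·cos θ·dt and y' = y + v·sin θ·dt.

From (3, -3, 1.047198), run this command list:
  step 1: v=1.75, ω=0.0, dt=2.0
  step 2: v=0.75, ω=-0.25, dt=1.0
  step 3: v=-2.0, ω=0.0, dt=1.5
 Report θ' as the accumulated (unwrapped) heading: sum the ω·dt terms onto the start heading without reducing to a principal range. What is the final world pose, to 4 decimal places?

step 1: θ'=1.0472 (straight) → pose (4.7500, 0.0311, 1.0472)
step 2: θ'=0.7972 (R=-3.0000) → pose (5.2019, 0.6272, 0.7972)
step 3: θ'=0.7972 (straight) → pose (3.1057, -1.5190, 0.7972)

(3.1057, -1.5190, 0.7972)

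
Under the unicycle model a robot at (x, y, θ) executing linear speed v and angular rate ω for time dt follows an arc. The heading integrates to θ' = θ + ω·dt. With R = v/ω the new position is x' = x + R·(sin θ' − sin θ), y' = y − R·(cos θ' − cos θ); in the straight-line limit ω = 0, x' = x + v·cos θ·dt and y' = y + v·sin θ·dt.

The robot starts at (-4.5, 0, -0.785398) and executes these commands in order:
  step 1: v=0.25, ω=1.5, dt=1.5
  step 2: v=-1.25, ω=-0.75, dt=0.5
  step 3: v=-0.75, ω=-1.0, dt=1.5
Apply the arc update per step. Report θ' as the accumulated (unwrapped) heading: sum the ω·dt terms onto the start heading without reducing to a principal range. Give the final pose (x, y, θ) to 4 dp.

step 1: θ'=1.4646 (R=0.1667) → pose (-4.2164, 0.1002, 1.4646)
step 2: θ'=1.0896 (R=1.6667) → pose (-4.3963, -0.4946, 1.0896)
step 3: θ'=-0.4104 (R=0.7500) → pose (-5.3604, -0.8351, -0.4104)

(-5.3604, -0.8351, -0.4104)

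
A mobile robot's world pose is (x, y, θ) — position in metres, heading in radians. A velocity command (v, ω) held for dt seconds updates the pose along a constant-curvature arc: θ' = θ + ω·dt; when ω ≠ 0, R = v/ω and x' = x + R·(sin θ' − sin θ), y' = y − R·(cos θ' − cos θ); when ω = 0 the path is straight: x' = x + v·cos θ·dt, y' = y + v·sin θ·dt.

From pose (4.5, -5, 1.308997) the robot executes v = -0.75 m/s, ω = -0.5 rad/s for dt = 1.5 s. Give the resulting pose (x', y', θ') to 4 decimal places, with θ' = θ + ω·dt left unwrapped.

(3.8466, -5.8835, 0.5590)

θ' = 1.3090 + -0.5·1.5 = 0.5590
R = v/ω = -0.75/-0.5 = 1.5000
x' = 4.5 + 1.5000·(sin 0.5590 − sin 1.3090) = 3.8466
y' = -5 − 1.5000·(cos 0.5590 − cos 1.3090) = -5.8835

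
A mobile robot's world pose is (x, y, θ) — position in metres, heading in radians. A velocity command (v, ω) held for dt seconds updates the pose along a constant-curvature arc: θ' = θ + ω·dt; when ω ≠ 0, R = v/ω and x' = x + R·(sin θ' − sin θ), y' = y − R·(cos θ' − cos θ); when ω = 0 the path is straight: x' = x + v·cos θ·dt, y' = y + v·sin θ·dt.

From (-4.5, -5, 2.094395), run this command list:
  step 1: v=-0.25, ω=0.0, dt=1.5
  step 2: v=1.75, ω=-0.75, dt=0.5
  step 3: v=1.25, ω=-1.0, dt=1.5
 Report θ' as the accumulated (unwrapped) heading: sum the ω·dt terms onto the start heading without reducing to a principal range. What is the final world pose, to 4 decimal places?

(-3.6352, -3.0984, 0.2194)

step 1: θ'=2.0944 (straight) → pose (-4.3125, -5.3248, 2.0944)
step 2: θ'=1.7194 (R=-2.3333) → pose (-4.5994, -4.5035, 1.7194)
step 3: θ'=0.2194 (R=-1.2500) → pose (-3.6352, -3.0984, 0.2194)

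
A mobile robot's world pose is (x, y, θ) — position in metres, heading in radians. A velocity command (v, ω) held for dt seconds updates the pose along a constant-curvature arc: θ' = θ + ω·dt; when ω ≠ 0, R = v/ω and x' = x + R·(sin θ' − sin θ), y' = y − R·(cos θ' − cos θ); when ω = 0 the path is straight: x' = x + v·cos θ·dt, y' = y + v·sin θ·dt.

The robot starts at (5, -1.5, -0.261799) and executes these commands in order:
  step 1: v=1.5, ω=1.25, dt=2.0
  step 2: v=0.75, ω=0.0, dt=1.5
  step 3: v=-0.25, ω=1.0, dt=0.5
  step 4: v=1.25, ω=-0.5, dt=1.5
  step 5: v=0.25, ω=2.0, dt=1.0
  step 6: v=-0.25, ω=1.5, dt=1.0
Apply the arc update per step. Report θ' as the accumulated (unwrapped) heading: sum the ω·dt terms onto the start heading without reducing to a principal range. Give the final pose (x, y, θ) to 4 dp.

step 1: θ'=2.2382 (R=1.2000) → pose (6.2531, 0.4019, 2.2382)
step 2: θ'=2.2382 (straight) → pose (5.5568, 1.2855, 2.2382)
step 3: θ'=2.7382 (R=-0.2500) → pose (5.6550, 1.2103, 2.7382)
step 4: θ'=1.9882 (R=-2.5000) → pose (4.3510, 2.4961, 1.9882)
step 5: θ'=3.9882 (R=0.1250) → pose (4.1431, 2.5283, 3.9882)
step 6: θ'=5.4882 (R=-0.1667) → pose (4.1372, 2.7554, 5.4882)

(4.1372, 2.7554, 5.4882)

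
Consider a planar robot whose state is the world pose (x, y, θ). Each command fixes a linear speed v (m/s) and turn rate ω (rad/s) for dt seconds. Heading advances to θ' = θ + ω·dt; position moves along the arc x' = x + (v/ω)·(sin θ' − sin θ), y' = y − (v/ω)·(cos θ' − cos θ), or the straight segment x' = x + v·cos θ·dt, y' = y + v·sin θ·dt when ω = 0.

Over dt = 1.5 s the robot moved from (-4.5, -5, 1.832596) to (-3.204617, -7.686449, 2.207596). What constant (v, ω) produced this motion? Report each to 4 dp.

Δθ = 2.207596 − 1.832596 = 0.375000
ω = Δθ/dt = 0.375000/1.5 = 0.2500
R = −Δy/(cos θ' − cos θ) = -8.0000
v = R·ω = -8.0000·0.2500 = -2.0000

v = -2.0000, ω = 0.2500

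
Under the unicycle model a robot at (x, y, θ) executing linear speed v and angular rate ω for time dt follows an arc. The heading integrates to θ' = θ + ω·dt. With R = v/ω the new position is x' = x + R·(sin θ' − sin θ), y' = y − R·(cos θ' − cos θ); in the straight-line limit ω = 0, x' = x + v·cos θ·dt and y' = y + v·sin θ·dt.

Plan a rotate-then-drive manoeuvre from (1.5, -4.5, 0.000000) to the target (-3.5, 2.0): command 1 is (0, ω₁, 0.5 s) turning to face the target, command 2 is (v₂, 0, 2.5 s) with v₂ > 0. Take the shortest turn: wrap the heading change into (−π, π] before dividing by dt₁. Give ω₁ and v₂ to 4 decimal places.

heading to target = atan2(2−-4.5, -3.5−1.5) = 2.2265
Δθ = wrap(2.2265 − 0.0000) = 2.2265; ω₁ = Δθ/dt₁ = 4.4530
distance = √((-3.5−1.5)² + (2−-4.5)²) = 8.2006; v₂ = distance/dt₂ = 3.2802

ω₁ = 4.4530, v₂ = 3.2802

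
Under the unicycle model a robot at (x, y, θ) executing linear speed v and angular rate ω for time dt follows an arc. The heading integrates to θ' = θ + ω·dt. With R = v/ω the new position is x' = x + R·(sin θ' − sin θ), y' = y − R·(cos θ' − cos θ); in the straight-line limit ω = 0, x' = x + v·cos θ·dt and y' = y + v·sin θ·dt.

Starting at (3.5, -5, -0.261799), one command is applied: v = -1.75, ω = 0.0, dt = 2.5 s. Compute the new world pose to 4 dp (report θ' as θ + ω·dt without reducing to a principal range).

θ' = -0.2618 + 0.0·2.5 = -0.2618
ω = 0 → straight: x' = 3.5 + -1.75·cos(-0.2618)·2.5 = -0.7259
y' = -5 + -1.75·sin(-0.2618)·2.5 = -3.8677

(-0.7259, -3.8677, -0.2618)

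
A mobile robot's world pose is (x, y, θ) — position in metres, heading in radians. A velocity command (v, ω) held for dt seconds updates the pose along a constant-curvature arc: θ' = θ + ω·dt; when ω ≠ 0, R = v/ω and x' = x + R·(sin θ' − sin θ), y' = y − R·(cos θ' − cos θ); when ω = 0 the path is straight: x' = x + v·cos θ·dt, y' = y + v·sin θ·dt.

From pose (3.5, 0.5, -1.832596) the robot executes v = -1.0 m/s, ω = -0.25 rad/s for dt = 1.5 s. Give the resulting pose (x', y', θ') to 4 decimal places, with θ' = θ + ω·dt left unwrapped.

(4.1477, 1.8432, -2.2076)

θ' = -1.8326 + -0.25·1.5 = -2.2076
R = v/ω = -1.0/-0.25 = 4.0000
x' = 3.5 + 4.0000·(sin -2.2076 − sin -1.8326) = 4.1477
y' = 0.5 − 4.0000·(cos -2.2076 − cos -1.8326) = 1.8432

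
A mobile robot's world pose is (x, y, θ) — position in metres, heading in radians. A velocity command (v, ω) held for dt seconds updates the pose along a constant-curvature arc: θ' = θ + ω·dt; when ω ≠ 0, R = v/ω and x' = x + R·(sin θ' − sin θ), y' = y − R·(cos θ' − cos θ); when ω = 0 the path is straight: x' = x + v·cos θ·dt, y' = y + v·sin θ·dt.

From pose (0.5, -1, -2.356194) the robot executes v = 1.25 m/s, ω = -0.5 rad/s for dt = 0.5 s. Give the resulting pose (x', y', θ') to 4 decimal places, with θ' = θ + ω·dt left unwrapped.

θ' = -2.3562 + -0.5·0.5 = -2.6062
R = v/ω = 1.25/-0.5 = -2.5000
x' = 0.5 + -2.5000·(sin -2.6062 − sin -2.3562) = 0.0077
y' = -1 − -2.5000·(cos -2.6062 − cos -2.3562) = -1.3824

(0.0077, -1.3824, -2.6062)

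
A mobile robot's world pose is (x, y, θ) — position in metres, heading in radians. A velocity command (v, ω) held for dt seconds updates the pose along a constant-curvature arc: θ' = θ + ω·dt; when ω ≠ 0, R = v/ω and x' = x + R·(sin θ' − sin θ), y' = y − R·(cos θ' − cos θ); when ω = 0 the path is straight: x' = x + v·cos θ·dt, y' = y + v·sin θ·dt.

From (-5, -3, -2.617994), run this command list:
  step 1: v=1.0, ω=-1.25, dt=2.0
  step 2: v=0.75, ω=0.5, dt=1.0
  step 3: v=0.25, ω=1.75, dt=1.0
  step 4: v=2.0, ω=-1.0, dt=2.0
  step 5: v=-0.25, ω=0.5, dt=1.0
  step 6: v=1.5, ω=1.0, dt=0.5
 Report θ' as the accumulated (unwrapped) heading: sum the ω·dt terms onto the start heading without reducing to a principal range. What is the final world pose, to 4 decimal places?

step 1: θ'=-5.1180 (R=-0.8000) → pose (-6.1351, -1.9915, -5.1180)
step 2: θ'=-4.6180 (R=1.5000) → pose (-6.0201, -1.2583, -4.6180)
step 3: θ'=-2.8680 (R=0.1429) → pose (-6.2009, -1.1342, -2.8680)
step 4: θ'=-4.8680 (R=-2.0000) → pose (-8.7171, 1.1014, -4.8680)
step 5: θ'=-4.3680 (R=-0.5000) → pose (-8.6938, 0.8551, -4.3680)
step 6: θ'=-3.8680 (R=1.5000) → pose (-9.1094, 1.4700, -3.8680)

(-9.1094, 1.4700, -3.8680)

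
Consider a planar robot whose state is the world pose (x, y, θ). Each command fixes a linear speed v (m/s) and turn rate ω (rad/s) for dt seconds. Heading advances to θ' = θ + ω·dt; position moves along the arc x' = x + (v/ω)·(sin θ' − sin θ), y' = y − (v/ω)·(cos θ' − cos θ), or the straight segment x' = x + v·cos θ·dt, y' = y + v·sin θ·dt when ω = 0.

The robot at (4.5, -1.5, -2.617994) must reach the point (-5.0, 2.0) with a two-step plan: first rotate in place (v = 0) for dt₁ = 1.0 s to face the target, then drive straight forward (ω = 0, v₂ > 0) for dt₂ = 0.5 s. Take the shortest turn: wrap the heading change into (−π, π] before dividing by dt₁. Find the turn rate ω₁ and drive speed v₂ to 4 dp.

ω₁ = -0.8766, v₂ = 20.2485

heading to target = atan2(2−-1.5, -5−4.5) = 2.7886
Δθ = wrap(2.7886 − -2.6180) = -0.8766; ω₁ = Δθ/dt₁ = -0.8766
distance = √((-5−4.5)² + (2−-1.5)²) = 10.1242; v₂ = distance/dt₂ = 20.2485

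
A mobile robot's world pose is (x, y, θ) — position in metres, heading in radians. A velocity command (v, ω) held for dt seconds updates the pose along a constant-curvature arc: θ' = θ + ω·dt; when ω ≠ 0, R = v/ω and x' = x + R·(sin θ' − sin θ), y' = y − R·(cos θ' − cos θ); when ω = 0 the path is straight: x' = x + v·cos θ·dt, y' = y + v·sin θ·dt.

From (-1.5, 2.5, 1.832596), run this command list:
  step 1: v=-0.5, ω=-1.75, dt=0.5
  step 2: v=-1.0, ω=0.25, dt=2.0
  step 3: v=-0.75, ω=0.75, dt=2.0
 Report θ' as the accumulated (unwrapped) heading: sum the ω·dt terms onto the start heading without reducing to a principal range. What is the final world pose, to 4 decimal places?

step 1: θ'=0.9576 (R=0.2857) → pose (-1.5423, 2.2616, 0.9576)
step 2: θ'=1.4576 (R=-4.0000) → pose (-2.2455, 0.4115, 1.4576)
step 3: θ'=2.9576 (R=-1.0000) → pose (-1.4348, -0.6846, 2.9576)

(-1.4348, -0.6846, 2.9576)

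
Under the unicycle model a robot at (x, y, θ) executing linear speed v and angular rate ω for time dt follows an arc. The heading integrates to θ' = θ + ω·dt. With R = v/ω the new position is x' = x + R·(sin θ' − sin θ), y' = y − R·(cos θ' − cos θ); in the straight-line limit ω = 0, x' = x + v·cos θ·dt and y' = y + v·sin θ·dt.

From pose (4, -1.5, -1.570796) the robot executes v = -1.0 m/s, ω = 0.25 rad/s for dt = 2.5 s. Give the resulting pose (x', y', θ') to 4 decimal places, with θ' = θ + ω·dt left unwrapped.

(3.2439, 0.8404, -0.9458)

θ' = -1.5708 + 0.25·2.5 = -0.9458
R = v/ω = -1.0/0.25 = -4.0000
x' = 4 + -4.0000·(sin -0.9458 − sin -1.5708) = 3.2439
y' = -1.5 − -4.0000·(cos -0.9458 − cos -1.5708) = 0.8404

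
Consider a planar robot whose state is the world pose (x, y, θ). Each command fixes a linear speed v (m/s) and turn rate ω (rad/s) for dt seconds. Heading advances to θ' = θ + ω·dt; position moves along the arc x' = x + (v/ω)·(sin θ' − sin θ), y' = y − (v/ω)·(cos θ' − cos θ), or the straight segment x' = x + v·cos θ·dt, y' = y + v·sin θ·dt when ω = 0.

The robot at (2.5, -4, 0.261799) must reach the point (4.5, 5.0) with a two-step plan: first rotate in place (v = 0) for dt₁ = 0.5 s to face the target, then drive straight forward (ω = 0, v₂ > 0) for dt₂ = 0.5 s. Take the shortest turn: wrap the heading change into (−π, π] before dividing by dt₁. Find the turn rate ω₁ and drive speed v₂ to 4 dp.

ω₁ = 2.1807, v₂ = 18.4391

heading to target = atan2(5−-4, 4.5−2.5) = 1.3521
Δθ = wrap(1.3521 − 0.2618) = 1.0903; ω₁ = Δθ/dt₁ = 2.1807
distance = √((4.5−2.5)² + (5−-4)²) = 9.2195; v₂ = distance/dt₂ = 18.4391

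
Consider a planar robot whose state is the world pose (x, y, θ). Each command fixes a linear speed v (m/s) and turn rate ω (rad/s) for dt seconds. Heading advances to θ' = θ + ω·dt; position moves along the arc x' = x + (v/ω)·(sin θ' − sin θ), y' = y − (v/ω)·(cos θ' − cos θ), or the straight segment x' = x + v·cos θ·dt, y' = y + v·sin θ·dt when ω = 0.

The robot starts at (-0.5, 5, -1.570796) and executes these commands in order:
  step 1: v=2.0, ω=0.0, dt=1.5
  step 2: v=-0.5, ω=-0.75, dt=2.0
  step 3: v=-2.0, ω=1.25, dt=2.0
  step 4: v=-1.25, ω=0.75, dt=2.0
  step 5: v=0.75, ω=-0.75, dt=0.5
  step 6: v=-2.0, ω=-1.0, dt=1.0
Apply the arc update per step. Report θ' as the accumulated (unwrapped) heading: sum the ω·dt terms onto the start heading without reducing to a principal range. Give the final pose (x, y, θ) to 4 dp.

(-3.0049, 5.3503, -0.4458)

step 1: θ'=-1.5708 (straight) → pose (-0.5000, 2.0000, -1.5708)
step 2: θ'=-3.0708 (R=0.6667) → pose (0.1195, 2.6650, -3.0708)
step 3: θ'=-0.5708 (R=-1.6000) → pose (0.8708, 5.6073, -0.5708)
step 4: θ'=0.9292 (R=-1.6667) → pose (-1.3649, 5.2023, 0.9292)
step 5: θ'=0.5542 (R=-1.0000) → pose (-1.0901, 5.4542, 0.5542)
step 6: θ'=-0.4458 (R=2.0000) → pose (-3.0049, 5.3503, -0.4458)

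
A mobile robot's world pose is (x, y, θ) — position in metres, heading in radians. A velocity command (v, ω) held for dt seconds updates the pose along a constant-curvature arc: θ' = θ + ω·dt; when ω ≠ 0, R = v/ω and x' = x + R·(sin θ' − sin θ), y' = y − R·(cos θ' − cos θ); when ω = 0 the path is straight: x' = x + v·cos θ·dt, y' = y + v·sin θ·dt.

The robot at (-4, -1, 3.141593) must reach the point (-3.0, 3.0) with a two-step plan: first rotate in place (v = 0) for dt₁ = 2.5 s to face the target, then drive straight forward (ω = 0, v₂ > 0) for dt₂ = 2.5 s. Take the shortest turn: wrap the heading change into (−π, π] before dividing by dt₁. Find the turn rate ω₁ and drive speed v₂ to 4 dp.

heading to target = atan2(3−-1, -3−-4) = 1.3258
Δθ = wrap(1.3258 − 3.1416) = -1.8158; ω₁ = Δθ/dt₁ = -0.7263
distance = √((-3−-4)² + (3−-1)²) = 4.1231; v₂ = distance/dt₂ = 1.6492

ω₁ = -0.7263, v₂ = 1.6492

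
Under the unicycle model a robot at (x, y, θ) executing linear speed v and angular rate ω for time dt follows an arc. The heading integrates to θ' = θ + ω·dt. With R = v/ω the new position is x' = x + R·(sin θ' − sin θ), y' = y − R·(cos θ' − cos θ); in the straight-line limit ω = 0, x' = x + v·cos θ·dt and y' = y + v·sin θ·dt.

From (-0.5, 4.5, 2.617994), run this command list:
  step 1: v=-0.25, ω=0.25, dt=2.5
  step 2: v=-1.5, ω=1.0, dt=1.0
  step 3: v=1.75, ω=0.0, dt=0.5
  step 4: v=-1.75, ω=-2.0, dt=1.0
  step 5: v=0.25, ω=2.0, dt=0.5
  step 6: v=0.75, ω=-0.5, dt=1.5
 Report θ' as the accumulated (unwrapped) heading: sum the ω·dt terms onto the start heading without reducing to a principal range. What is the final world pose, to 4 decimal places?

step 1: θ'=3.2430 (R=-1.0000) → pose (0.1012, 4.3712, 3.2430)
step 2: θ'=4.2430 (R=-1.5000) → pose (1.2871, 5.1849, 4.2430)
step 3: θ'=4.2430 (straight) → pose (0.8913, 4.4046, 4.2430)
step 4: θ'=2.2430 (R=0.8750) → pose (2.3564, 4.5536, 2.2430)
step 5: θ'=3.2430 (R=0.1250) → pose (2.2459, 4.6002, 3.2430)
step 6: θ'=2.4930 (R=-1.5000) → pose (1.1879, 4.8971, 2.4930)

(1.1879, 4.8971, 2.4930)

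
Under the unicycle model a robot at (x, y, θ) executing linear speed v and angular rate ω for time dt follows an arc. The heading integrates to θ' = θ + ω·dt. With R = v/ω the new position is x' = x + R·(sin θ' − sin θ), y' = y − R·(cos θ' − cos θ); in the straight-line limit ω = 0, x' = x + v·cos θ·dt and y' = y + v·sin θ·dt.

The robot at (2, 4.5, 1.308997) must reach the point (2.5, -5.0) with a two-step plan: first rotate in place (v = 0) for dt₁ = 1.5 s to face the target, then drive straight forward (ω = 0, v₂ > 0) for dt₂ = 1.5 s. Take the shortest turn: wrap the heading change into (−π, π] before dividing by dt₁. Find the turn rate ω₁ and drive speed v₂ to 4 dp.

heading to target = atan2(-5−4.5, 2.5−2) = -1.5182
Δθ = wrap(-1.5182 − 1.3090) = -2.8272; ω₁ = Δθ/dt₁ = -1.8848
distance = √((2.5−2)² + (-5−4.5)²) = 9.5131; v₂ = distance/dt₂ = 6.3421

ω₁ = -1.8848, v₂ = 6.3421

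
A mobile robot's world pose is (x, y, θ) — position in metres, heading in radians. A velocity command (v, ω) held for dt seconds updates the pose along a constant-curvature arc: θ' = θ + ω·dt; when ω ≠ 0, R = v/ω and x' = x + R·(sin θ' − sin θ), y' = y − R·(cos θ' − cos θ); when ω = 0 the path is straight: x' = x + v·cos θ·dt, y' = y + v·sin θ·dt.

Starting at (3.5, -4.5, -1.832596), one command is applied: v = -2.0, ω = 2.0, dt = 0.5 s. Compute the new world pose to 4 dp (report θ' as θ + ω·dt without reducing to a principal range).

(3.2738, -3.5682, -0.8326)

θ' = -1.8326 + 2.0·0.5 = -0.8326
R = v/ω = -2.0/2.0 = -1.0000
x' = 3.5 + -1.0000·(sin -0.8326 − sin -1.8326) = 3.2738
y' = -4.5 − -1.0000·(cos -0.8326 − cos -1.8326) = -3.5682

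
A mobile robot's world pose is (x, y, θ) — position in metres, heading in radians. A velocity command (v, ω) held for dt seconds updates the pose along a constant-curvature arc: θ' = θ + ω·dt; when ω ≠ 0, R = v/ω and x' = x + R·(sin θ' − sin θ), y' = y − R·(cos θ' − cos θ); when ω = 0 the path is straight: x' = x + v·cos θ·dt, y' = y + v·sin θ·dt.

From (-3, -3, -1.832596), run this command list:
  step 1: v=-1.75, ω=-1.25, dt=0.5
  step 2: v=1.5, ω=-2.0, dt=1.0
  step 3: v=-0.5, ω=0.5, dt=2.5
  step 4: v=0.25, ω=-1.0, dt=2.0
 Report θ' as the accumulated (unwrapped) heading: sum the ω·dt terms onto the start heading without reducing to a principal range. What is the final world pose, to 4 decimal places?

step 1: θ'=-2.4576 (R=1.4000) → pose (-2.5324, -2.2773, -2.4576)
step 2: θ'=-4.4576 (R=-0.7500) → pose (-3.7321, -1.8850, -4.4576)
step 3: θ'=-3.2076 (R=-1.0000) → pose (-2.8303, -2.6308, -3.2076)
step 4: θ'=-5.2076 (R=-0.2500) → pose (-3.0338, -2.2625, -5.2076)

(-3.0338, -2.2625, -5.2076)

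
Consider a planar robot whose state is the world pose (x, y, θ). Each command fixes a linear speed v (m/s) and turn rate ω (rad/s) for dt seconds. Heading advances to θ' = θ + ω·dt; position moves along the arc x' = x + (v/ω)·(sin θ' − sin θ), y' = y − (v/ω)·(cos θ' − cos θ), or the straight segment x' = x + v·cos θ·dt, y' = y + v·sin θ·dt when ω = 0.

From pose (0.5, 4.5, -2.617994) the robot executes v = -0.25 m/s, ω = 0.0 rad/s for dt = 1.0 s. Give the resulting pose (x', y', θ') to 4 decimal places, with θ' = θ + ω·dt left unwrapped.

(0.7165, 4.6250, -2.6180)

θ' = -2.6180 + 0.0·1.0 = -2.6180
ω = 0 → straight: x' = 0.5 + -0.25·cos(-2.6180)·1.0 = 0.7165
y' = 4.5 + -0.25·sin(-2.6180)·1.0 = 4.6250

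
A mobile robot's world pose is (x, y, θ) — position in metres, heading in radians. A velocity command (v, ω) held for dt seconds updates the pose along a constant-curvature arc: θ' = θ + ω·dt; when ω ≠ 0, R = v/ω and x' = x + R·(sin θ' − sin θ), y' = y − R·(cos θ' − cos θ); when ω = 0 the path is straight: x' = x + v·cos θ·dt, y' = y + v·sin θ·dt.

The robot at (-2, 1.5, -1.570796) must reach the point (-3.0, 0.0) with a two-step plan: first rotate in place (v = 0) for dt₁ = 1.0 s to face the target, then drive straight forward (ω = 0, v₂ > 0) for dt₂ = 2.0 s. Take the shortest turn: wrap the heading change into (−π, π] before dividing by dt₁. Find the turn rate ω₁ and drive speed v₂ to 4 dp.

ω₁ = -0.5880, v₂ = 0.9014

heading to target = atan2(0−1.5, -3−-2) = -2.1588
Δθ = wrap(-2.1588 − -1.5708) = -0.5880; ω₁ = Δθ/dt₁ = -0.5880
distance = √((-3−-2)² + (0−1.5)²) = 1.8028; v₂ = distance/dt₂ = 0.9014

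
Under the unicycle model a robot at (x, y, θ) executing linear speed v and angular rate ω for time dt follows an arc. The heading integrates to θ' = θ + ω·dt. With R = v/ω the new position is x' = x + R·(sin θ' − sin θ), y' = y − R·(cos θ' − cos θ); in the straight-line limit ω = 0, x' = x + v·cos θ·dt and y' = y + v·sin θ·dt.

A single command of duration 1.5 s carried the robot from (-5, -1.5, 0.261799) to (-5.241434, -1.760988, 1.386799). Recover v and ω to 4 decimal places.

Δθ = 1.386799 − 0.261799 = 1.125000
ω = Δθ/dt = 1.125000/1.5 = 0.7500
R = −Δy/(cos θ' − cos θ) = -0.3333
v = R·ω = -0.3333·0.7500 = -0.2500

v = -0.2500, ω = 0.7500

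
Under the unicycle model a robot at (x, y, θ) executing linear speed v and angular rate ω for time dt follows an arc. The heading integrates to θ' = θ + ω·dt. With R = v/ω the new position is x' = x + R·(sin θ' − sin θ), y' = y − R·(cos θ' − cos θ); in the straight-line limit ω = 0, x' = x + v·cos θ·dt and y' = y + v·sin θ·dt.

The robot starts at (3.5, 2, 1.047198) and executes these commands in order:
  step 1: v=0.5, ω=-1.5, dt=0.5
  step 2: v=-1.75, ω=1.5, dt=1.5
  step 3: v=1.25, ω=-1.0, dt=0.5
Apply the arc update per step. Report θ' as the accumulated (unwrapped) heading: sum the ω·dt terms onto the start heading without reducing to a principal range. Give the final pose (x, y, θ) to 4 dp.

(2.9686, 0.5323, 2.0472)

step 1: θ'=0.2972 (R=-0.3333) → pose (3.6911, 2.1521, 0.2972)
step 2: θ'=2.5472 (R=-1.1667) → pose (3.3794, 0.0700, 2.5472)
step 3: θ'=2.0472 (R=-1.2500) → pose (2.9686, 0.5323, 2.0472)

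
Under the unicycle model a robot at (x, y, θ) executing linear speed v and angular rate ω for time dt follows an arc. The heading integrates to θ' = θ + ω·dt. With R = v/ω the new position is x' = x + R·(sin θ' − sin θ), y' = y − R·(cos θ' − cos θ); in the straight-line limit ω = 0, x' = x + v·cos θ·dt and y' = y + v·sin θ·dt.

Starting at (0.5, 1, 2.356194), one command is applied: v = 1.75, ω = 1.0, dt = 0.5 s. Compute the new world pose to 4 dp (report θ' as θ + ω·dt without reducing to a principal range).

θ' = 2.3562 + 1.0·0.5 = 2.8562
R = v/ω = 1.75/1.0 = 1.7500
x' = 0.5 + 1.7500·(sin 2.8562 − sin 2.3562) = -0.2447
y' = 1 − 1.7500·(cos 2.8562 − cos 2.3562) = 1.4418

(-0.2447, 1.4418, 2.8562)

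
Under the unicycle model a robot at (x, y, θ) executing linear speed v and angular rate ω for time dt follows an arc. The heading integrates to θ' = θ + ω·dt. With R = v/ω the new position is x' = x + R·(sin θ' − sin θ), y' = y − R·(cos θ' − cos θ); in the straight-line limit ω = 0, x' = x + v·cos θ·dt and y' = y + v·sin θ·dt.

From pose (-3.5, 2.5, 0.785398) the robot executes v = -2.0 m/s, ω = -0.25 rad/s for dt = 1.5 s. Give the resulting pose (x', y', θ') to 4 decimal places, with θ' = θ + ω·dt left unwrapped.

(-5.9651, 0.8212, 0.4104)

θ' = 0.7854 + -0.25·1.5 = 0.4104
R = v/ω = -2.0/-0.25 = 8.0000
x' = -3.5 + 8.0000·(sin 0.4104 − sin 0.7854) = -5.9651
y' = 2.5 − 8.0000·(cos 0.4104 − cos 0.7854) = 0.8212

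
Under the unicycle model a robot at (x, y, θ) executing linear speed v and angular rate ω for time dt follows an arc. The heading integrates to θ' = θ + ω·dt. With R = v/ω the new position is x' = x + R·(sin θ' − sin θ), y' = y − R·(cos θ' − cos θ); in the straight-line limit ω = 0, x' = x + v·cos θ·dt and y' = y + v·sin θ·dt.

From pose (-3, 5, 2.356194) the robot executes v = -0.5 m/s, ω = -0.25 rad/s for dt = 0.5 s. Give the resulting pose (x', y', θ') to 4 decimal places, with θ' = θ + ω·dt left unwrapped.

θ' = 2.3562 + -0.25·0.5 = 2.2312
R = v/ω = -0.5/-0.25 = 2.0000
x' = -3 + 2.0000·(sin 2.2312 − sin 2.3562) = -2.8347
y' = 5 − 2.0000·(cos 2.2312 − cos 2.3562) = 4.8126

(-2.8347, 4.8126, 2.2312)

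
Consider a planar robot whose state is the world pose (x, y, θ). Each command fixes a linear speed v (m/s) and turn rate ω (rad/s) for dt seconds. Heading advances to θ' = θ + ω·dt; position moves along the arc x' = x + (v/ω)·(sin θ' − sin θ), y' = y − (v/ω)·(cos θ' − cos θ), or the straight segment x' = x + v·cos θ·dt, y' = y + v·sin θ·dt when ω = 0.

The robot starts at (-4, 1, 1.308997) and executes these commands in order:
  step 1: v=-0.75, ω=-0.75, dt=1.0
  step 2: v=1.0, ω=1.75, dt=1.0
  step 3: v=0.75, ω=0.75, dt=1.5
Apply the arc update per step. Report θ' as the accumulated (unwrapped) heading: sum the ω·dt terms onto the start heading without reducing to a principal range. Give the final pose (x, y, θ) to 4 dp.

step 1: θ'=0.5590 (R=1.0000) → pose (-4.4356, 0.4110, 0.5590)
step 2: θ'=2.3090 (R=0.5714) → pose (-4.3160, 1.2800, 2.3090)
step 3: θ'=3.4340 (R=1.0000) → pose (-5.3439, 1.5646, 3.4340)

(-5.3439, 1.5646, 3.4340)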